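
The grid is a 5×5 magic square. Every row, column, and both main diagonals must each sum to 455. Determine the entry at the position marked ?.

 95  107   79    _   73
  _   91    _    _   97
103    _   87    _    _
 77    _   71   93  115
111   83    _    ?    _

67

Row 1: 95 + 107 + 79 + 73 + ? = 455, so (1,4) = 101.
From row 4, 455 − (77 + 71 + 93 + 115) gives (4,2) = 99.
Column 1: 95 + 103 + 77 + 111 + ? = 455, so (2,1) = 69.
The remaining cell in column 2 is (3,2) = 455 − 380 = 75.
The remaining cell in main diagonal is (5,5) = 455 − 366 = 89.
From anti-diagonal, 455 − (73 + 87 + 99 + 111) gives (2,4) = 85.
From row 2, 455 − (69 + 91 + 85 + 97) gives (2,3) = 113.
From column 3, 455 − (79 + 113 + 87 + 71) gives (5,3) = 105.
Column 5: 73 + 97 + 115 + 89 + ? = 455, so (3,5) = 81.
Row 3 must total 455; the given cells sum to 346, so (3,4) = 109.
The remaining cell in row 5 is (5,4) = 455 − 388 = 67.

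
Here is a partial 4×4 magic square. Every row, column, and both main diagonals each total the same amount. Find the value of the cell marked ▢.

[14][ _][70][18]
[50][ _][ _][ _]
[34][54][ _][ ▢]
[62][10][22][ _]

Column 1 is complete and sums to 160; that is the magic constant.
Row 1: 14 + 70 + 18 + ? = 160, so (1,2) = 58.
From row 4, 160 − (62 + 10 + 22) gives (4,4) = 66.
Column 2 needs 160; the known cells sum to 122, so (2,2) = 38.
Using main diagonal: 14 + 38 + 66 + ? → (3,3) = 160 − 118 = 42.
Anti-diagonal: 18 + 54 + 62 + ? = 160, so (2,3) = 26.
Row 2 must total 160; the given cells sum to 114, so (2,4) = 46.
Row 3 needs 160; the known cells sum to 130, so (3,4) = 30.

30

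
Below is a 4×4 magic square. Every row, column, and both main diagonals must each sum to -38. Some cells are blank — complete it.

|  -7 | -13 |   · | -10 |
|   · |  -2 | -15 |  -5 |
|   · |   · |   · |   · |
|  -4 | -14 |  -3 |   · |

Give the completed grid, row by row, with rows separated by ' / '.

-7 -13 -8 -10 / -16 -2 -15 -5 / -11 -9 -12 -6 / -4 -14 -3 -17

Row 1 must total -38; the given cells sum to -30, so (1,3) = -8.
Using row 2: -2 + (-15) + (-5) + ? → (2,1) = -38 − (-22) = -16.
Row 4 needs -38; the known cells sum to -21, so (4,4) = -17.
The remaining cell in column 1 is (3,1) = -38 − (-27) = -11.
From column 2, -38 − (-13 + (-2) + (-14)) gives (3,2) = -9.
Column 3 must total -38; the given cells sum to -26, so (3,3) = -12.
The remaining cell in column 4 is (3,4) = -38 − (-32) = -6.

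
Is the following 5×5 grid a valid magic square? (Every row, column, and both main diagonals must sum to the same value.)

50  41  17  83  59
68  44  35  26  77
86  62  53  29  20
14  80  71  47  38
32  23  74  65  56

Row 1: 50 + 41 + 17 + 83 + 59 = 250.
Row 2: 68 + 44 + 35 + 26 + 77 = 250.
Row 3: 86 + 62 + 53 + 29 + 20 = 250.
Row 4: 14 + 80 + 71 + 47 + 38 = 250.
Row 5: 32 + 23 + 74 + 65 + 56 = 250.
Column 1: 50 + 68 + 86 + 14 + 32 = 250.
Column 2: 41 + 44 + 62 + 80 + 23 = 250.
Column 3: 17 + 35 + 53 + 71 + 74 = 250.
Column 4: 83 + 26 + 29 + 47 + 65 = 250.
Column 5: 59 + 77 + 20 + 38 + 56 = 250.
Main diagonal: 50 + 44 + 53 + 47 + 56 = 250.
Anti-diagonal: 59 + 26 + 53 + 80 + 32 = 250.
All lines sum to 250.

Yes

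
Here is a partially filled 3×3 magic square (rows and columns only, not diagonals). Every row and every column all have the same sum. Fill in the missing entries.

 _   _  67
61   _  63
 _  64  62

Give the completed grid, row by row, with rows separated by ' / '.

65 60 67 / 61 68 63 / 66 64 62

Column 3 is already complete: 67 + 63 + 62 = 192, so that is the magic constant.
Row 2 must total 192; the given cells sum to 124, so (2,2) = 68.
Row 3: 64 + 62 + ? = 192, so (3,1) = 66.
From column 1, 192 − (61 + 66) gives (1,1) = 65.
Using column 2: 68 + 64 + ? → (1,2) = 192 − 132 = 60.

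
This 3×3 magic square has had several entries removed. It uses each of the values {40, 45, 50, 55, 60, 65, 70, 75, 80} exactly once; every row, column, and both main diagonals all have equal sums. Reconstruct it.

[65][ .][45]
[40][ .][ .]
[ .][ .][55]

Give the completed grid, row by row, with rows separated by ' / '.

65 70 45 / 40 60 80 / 75 50 55

The 9 entries sum to 540, so each line sums to 540/3 = 180.
The remaining cell in row 1 is (1,2) = 180 − 110 = 70.
Using column 1: 65 + 40 + ? → (3,1) = 180 − 105 = 75.
From column 3, 180 − (45 + 55) gives (2,3) = 80.
Main diagonal: 65 + 55 + ? = 180, so (2,2) = 60.
From row 3, 180 − (75 + 55) gives (3,2) = 50.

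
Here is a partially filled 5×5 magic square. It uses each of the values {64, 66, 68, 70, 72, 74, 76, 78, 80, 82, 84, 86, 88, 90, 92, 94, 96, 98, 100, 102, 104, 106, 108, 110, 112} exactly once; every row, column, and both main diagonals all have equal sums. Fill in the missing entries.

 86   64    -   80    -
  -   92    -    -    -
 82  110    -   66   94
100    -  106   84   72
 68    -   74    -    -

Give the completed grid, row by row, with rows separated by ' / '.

86 64 102 80 108 / 104 92 70 98 76 / 82 110 88 66 94 / 100 78 106 84 72 / 68 96 74 112 90

The 25 entries sum to 2200, so each line sums to 2200/5 = 440.
The remaining cell in row 3 is (3,3) = 440 − 352 = 88.
From row 4, 440 − (100 + 106 + 84 + 72) gives (4,2) = 78.
From column 1, 440 − (86 + 82 + 100 + 68) gives (2,1) = 104.
From column 2, 440 − (64 + 92 + 110 + 78) gives (5,2) = 96.
Using main diagonal: 86 + 92 + 88 + 84 + ? → (5,5) = 440 − 350 = 90.
Using row 5: 68 + 96 + 74 + 90 + ? → (5,4) = 440 − 328 = 112.
Column 4 needs 440; the known cells sum to 342, so (2,4) = 98.
From anti-diagonal, 440 − (98 + 88 + 78 + 68) gives (1,5) = 108.
From row 1, 440 − (86 + 64 + 80 + 108) gives (1,3) = 102.
Column 3 must total 440; the given cells sum to 370, so (2,3) = 70.
Column 5 must total 440; the given cells sum to 364, so (2,5) = 76.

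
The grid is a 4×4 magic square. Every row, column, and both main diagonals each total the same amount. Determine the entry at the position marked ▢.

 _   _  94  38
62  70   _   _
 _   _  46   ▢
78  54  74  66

86

Row 4 is complete and sums to 272; that is the magic constant.
Column 3 must total 272; the given cells sum to 214, so (2,3) = 58.
Using main diagonal: 70 + 46 + 66 + ? → (1,1) = 272 − 182 = 90.
Anti-diagonal must total 272; the given cells sum to 174, so (3,2) = 98.
Using row 1: 90 + 94 + 38 + ? → (1,2) = 272 − 222 = 50.
The remaining cell in row 2 is (2,4) = 272 − 190 = 82.
The remaining cell in column 1 is (3,1) = 272 − 230 = 42.
Column 4: 38 + 82 + 66 + ? = 272, so (3,4) = 86.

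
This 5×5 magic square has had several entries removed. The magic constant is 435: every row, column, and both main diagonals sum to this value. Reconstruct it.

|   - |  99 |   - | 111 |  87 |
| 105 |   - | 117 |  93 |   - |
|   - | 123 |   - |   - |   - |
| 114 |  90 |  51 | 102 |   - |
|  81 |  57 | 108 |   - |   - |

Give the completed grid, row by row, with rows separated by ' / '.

Row 4 must total 435; the given cells sum to 357, so (4,5) = 78.
Column 2 needs 435; the known cells sum to 369, so (2,2) = 66.
From anti-diagonal, 435 − (87 + 93 + 90 + 81) gives (3,3) = 84.
The remaining cell in row 2 is (2,5) = 435 − 381 = 54.
The remaining cell in column 3 is (1,3) = 435 − 360 = 75.
Row 1 needs 435; the known cells sum to 372, so (1,1) = 63.
Column 1: 63 + 105 + 114 + 81 + ? = 435, so (3,1) = 72.
Main diagonal: 63 + 66 + 84 + 102 + ? = 435, so (5,5) = 120.
The remaining cell in row 5 is (5,4) = 435 − 366 = 69.
Column 4: 111 + 93 + 102 + 69 + ? = 435, so (3,4) = 60.
Using column 5: 87 + 54 + 78 + 120 + ? → (3,5) = 435 − 339 = 96.

63 99 75 111 87 / 105 66 117 93 54 / 72 123 84 60 96 / 114 90 51 102 78 / 81 57 108 69 120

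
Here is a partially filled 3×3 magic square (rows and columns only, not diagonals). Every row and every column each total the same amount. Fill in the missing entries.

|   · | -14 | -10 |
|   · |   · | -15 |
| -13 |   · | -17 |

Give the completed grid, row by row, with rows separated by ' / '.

-18 -14 -10 / -11 -16 -15 / -13 -12 -17

Column 3 is already complete: -10 + -15 + -17 = -42, so that is the magic constant.
From row 1, -42 − (-14 + (-10)) gives (1,1) = -18.
Using row 3: -13 + (-17) + ? → (3,2) = -42 − (-30) = -12.
Using column 1: -18 + (-13) + ? → (2,1) = -42 − (-31) = -11.
Column 2 must total -42; the given cells sum to -26, so (2,2) = -16.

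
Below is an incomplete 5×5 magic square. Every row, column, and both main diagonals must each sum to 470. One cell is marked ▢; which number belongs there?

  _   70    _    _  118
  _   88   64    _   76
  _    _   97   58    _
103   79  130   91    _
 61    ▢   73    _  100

112

Row 4 must total 470; the given cells sum to 403, so (4,5) = 67.
Column 3 needs 470; the known cells sum to 364, so (1,3) = 106.
Column 5: 118 + 76 + 67 + 100 + ? = 470, so (3,5) = 109.
Main diagonal: 88 + 97 + 91 + 100 + ? = 470, so (1,1) = 94.
The remaining cell in anti-diagonal is (2,4) = 470 − 355 = 115.
The remaining cell in row 1 is (1,4) = 470 − 388 = 82.
Row 2 needs 470; the known cells sum to 343, so (2,1) = 127.
From column 1, 470 − (94 + 127 + 103 + 61) gives (3,1) = 85.
Using column 4: 82 + 115 + 58 + 91 + ? → (5,4) = 470 − 346 = 124.
Row 3 must total 470; the given cells sum to 349, so (3,2) = 121.
The remaining cell in row 5 is (5,2) = 470 − 358 = 112.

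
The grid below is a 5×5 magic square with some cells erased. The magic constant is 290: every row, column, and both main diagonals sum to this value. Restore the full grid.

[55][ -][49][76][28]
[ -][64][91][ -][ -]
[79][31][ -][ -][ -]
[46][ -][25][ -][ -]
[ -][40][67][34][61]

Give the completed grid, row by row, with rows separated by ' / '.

The remaining cell in row 1 is (1,2) = 290 − 208 = 82.
Row 5 needs 290; the known cells sum to 202, so (5,1) = 88.
Column 1 must total 290; the given cells sum to 268, so (2,1) = 22.
From column 2, 290 − (82 + 64 + 31 + 40) gives (4,2) = 73.
Using column 3: 49 + 91 + 25 + 67 + ? → (3,3) = 290 − 232 = 58.
Main diagonal: 55 + 64 + 58 + 61 + ? = 290, so (4,4) = 52.
The remaining cell in anti-diagonal is (2,4) = 290 − 247 = 43.
Row 2 must total 290; the given cells sum to 220, so (2,5) = 70.
The remaining cell in row 4 is (4,5) = 290 − 196 = 94.
Column 4 must total 290; the given cells sum to 205, so (3,4) = 85.
From column 5, 290 − (28 + 70 + 94 + 61) gives (3,5) = 37.

55 82 49 76 28 / 22 64 91 43 70 / 79 31 58 85 37 / 46 73 25 52 94 / 88 40 67 34 61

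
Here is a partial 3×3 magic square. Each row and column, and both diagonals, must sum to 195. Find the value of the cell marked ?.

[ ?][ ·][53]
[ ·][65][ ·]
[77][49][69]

61

Column 2 must total 195; the given cells sum to 114, so (1,2) = 81.
Column 3: 53 + 69 + ? = 195, so (2,3) = 73.
Main diagonal must total 195; the given cells sum to 134, so (1,1) = 61.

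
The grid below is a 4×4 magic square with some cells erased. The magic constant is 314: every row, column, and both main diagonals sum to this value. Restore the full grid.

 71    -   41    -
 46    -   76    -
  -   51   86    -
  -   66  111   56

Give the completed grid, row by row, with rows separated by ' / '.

71 96 41 106 / 46 101 76 91 / 116 51 86 61 / 81 66 111 56

The remaining cell in row 4 is (4,1) = 314 − 233 = 81.
From column 1, 314 − (71 + 46 + 81) gives (3,1) = 116.
The remaining cell in main diagonal is (2,2) = 314 − 213 = 101.
The remaining cell in anti-diagonal is (1,4) = 314 − 208 = 106.
Row 1 must total 314; the given cells sum to 218, so (1,2) = 96.
The remaining cell in row 2 is (2,4) = 314 − 223 = 91.
Row 3 needs 314; the known cells sum to 253, so (3,4) = 61.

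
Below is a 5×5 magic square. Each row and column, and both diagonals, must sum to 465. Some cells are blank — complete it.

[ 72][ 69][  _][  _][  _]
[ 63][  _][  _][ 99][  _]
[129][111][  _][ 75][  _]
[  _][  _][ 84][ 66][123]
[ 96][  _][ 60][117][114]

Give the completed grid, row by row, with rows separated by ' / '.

The remaining cell in row 5 is (5,2) = 465 − 387 = 78.
From column 1, 465 − (72 + 63 + 129 + 96) gives (4,1) = 105.
Column 4 needs 465; the known cells sum to 357, so (1,4) = 108.
Using row 4: 105 + 84 + 66 + 123 + ? → (4,2) = 465 − 378 = 87.
Column 2 must total 465; the given cells sum to 345, so (2,2) = 120.
The remaining cell in main diagonal is (3,3) = 465 − 372 = 93.
Using anti-diagonal: 99 + 93 + 87 + 96 + ? → (1,5) = 465 − 375 = 90.
Row 1 needs 465; the known cells sum to 339, so (1,3) = 126.
From row 3, 465 − (129 + 111 + 93 + 75) gives (3,5) = 57.
Using column 3: 126 + 93 + 84 + 60 + ? → (2,3) = 465 − 363 = 102.
Column 5: 90 + 57 + 123 + 114 + ? = 465, so (2,5) = 81.

72 69 126 108 90 / 63 120 102 99 81 / 129 111 93 75 57 / 105 87 84 66 123 / 96 78 60 117 114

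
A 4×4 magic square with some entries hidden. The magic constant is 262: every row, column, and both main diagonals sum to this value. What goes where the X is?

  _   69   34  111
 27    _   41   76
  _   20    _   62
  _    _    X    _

104

Using row 1: 69 + 34 + 111 + ? → (1,1) = 262 − 214 = 48.
Row 2 must total 262; the given cells sum to 144, so (2,2) = 118.
Column 2: 69 + 118 + 20 + ? = 262, so (4,2) = 55.
Column 4 needs 262; the known cells sum to 249, so (4,4) = 13.
Main diagonal needs 262; the known cells sum to 179, so (3,3) = 83.
Anti-diagonal must total 262; the given cells sum to 172, so (4,1) = 90.
Using row 3: 20 + 83 + 62 + ? → (3,1) = 262 − 165 = 97.
Using row 4: 90 + 55 + 13 + ? → (4,3) = 262 − 158 = 104.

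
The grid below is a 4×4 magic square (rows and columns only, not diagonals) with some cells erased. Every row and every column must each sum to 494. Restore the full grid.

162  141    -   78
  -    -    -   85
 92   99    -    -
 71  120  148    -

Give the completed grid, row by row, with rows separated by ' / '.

162 141 113 78 / 169 134 106 85 / 92 99 127 176 / 71 120 148 155

Row 1 must total 494; the given cells sum to 381, so (1,3) = 113.
Using row 4: 71 + 120 + 148 + ? → (4,4) = 494 − 339 = 155.
From column 1, 494 − (162 + 92 + 71) gives (2,1) = 169.
Using column 2: 141 + 99 + 120 + ? → (2,2) = 494 − 360 = 134.
Column 4 must total 494; the given cells sum to 318, so (3,4) = 176.
Row 2 must total 494; the given cells sum to 388, so (2,3) = 106.
From row 3, 494 − (92 + 99 + 176) gives (3,3) = 127.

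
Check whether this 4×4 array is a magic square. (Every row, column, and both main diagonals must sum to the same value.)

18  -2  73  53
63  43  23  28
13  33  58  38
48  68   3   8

Row 1: 18 + (-2) + 73 + 53 = 142.
Row 2: 63 + 43 + 23 + 28 = 157.
Row 3: 13 + 33 + 58 + 38 = 142.
Row 4: 48 + 68 + 3 + 8 = 127.
Column 1: 18 + 63 + 13 + 48 = 142.
Column 2: -2 + 43 + 33 + 68 = 142.
Column 3: 73 + 23 + 58 + 3 = 157.
Column 4: 53 + 28 + 38 + 8 = 127.
Main diagonal: 18 + 43 + 58 + 8 = 127.
Anti-diagonal: 53 + 23 + 33 + 48 = 157.

No — row 3 sums to 142 but main diagonal sums to 127.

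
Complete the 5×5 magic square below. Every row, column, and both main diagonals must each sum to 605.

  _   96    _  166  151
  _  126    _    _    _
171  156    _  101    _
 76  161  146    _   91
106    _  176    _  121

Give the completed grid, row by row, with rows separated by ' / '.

Row 4 needs 605; the known cells sum to 474, so (4,4) = 131.
From column 2, 605 − (96 + 126 + 156 + 161) gives (5,2) = 66.
Row 5 needs 605; the known cells sum to 469, so (5,4) = 136.
From column 4, 605 − (166 + 101 + 131 + 136) gives (2,4) = 71.
From anti-diagonal, 605 − (151 + 71 + 161 + 106) gives (3,3) = 116.
From row 3, 605 − (171 + 156 + 116 + 101) gives (3,5) = 61.
Column 5 needs 605; the known cells sum to 424, so (2,5) = 181.
Main diagonal must total 605; the given cells sum to 494, so (1,1) = 111.
From row 1, 605 − (111 + 96 + 166 + 151) gives (1,3) = 81.
Column 1: 111 + 171 + 76 + 106 + ? = 605, so (2,1) = 141.
Column 3 needs 605; the known cells sum to 519, so (2,3) = 86.

111 96 81 166 151 / 141 126 86 71 181 / 171 156 116 101 61 / 76 161 146 131 91 / 106 66 176 136 121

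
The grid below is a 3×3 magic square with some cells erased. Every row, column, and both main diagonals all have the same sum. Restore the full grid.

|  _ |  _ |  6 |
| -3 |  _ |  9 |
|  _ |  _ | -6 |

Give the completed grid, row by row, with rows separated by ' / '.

12 -9 6 / -3 3 9 / 0 15 -6

Column 3 is already complete: 6 + 9 + -6 = 9, so that is the magic constant.
Row 2: -3 + 9 + ? = 9, so (2,2) = 3.
The remaining cell in main diagonal is (1,1) = 9 − (-3) = 12.
Anti-diagonal must total 9; the given cells sum to 9, so (3,1) = 0.
The remaining cell in row 1 is (1,2) = 9 − 18 = -9.
Using row 3: 0 + (-6) + ? → (3,2) = 9 − (-6) = 15.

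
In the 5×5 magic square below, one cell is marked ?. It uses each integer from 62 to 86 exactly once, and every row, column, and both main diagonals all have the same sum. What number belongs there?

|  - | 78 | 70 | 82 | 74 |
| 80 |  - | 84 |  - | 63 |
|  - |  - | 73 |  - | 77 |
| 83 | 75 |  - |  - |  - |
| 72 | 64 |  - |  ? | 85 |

The entries are 62 through 86, which sum to 1850, so each line sums to 1850/5 = 370.
Row 1 needs 370; the known cells sum to 304, so (1,1) = 66.
The remaining cell in column 1 is (3,1) = 370 − 301 = 69.
Using column 5: 74 + 63 + 77 + 85 + ? → (4,5) = 370 − 299 = 71.
Using anti-diagonal: 74 + 73 + 75 + 72 + ? → (2,4) = 370 − 294 = 76.
Using row 2: 80 + 84 + 76 + 63 + ? → (2,2) = 370 − 303 = 67.
Column 2: 78 + 67 + 75 + 64 + ? = 370, so (3,2) = 86.
Main diagonal needs 370; the known cells sum to 291, so (4,4) = 79.
Row 3 needs 370; the known cells sum to 305, so (3,4) = 65.
Row 4 needs 370; the known cells sum to 308, so (4,3) = 62.
The remaining cell in column 3 is (5,3) = 370 − 289 = 81.
Using column 4: 82 + 76 + 65 + 79 + ? → (5,4) = 370 − 302 = 68.

68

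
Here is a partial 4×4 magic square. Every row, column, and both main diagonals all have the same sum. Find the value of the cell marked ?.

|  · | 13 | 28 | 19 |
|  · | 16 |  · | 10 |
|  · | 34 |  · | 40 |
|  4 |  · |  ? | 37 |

Column 4 is complete and sums to 106; that is the magic constant.
Row 1 must total 106; the given cells sum to 60, so (1,1) = 46.
From column 2, 106 − (13 + 16 + 34) gives (4,2) = 43.
From main diagonal, 106 − (46 + 16 + 37) gives (3,3) = 7.
Anti-diagonal must total 106; the given cells sum to 57, so (2,3) = 49.
Row 2 needs 106; the known cells sum to 75, so (2,1) = 31.
Using row 3: 34 + 7 + 40 + ? → (3,1) = 106 − 81 = 25.
Using row 4: 4 + 43 + 37 + ? → (4,3) = 106 − 84 = 22.

22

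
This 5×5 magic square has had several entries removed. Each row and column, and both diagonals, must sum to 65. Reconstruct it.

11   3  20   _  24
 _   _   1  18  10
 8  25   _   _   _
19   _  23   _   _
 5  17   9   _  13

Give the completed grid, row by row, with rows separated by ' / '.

11 3 20 7 24 / 22 14 1 18 10 / 8 25 12 4 16 / 19 6 23 15 2 / 5 17 9 21 13

Row 1 must total 65; the given cells sum to 58, so (1,4) = 7.
Using row 5: 5 + 17 + 9 + 13 + ? → (5,4) = 65 − 44 = 21.
From column 1, 65 − (11 + 8 + 19 + 5) gives (2,1) = 22.
Using column 3: 20 + 1 + 23 + 9 + ? → (3,3) = 65 − 53 = 12.
Using anti-diagonal: 24 + 18 + 12 + 5 + ? → (4,2) = 65 − 59 = 6.
Row 2: 22 + 1 + 18 + 10 + ? = 65, so (2,2) = 14.
Main diagonal needs 65; the known cells sum to 50, so (4,4) = 15.
Row 4 must total 65; the given cells sum to 63, so (4,5) = 2.
Column 4 needs 65; the known cells sum to 61, so (3,4) = 4.
The remaining cell in column 5 is (3,5) = 65 − 49 = 16.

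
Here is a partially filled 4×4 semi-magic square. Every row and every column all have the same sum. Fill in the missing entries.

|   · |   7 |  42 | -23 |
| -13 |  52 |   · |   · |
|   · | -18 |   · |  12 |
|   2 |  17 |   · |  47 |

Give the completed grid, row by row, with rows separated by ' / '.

Column 2 is already complete: 7 + 52 + -18 + 17 = 58, so that is the magic constant.
The remaining cell in row 1 is (1,1) = 58 − 26 = 32.
From row 4, 58 − (2 + 17 + 47) gives (4,3) = -8.
Using column 1: 32 + (-13) + 2 + ? → (3,1) = 58 − 21 = 37.
Column 4 must total 58; the given cells sum to 36, so (2,4) = 22.
Row 2 must total 58; the given cells sum to 61, so (2,3) = -3.
Row 3 must total 58; the given cells sum to 31, so (3,3) = 27.

32 7 42 -23 / -13 52 -3 22 / 37 -18 27 12 / 2 17 -8 47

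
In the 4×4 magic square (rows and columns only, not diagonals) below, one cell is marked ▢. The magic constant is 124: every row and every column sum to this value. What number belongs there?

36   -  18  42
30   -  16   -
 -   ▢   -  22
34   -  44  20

Using row 1: 36 + 18 + 42 + ? → (1,2) = 124 − 96 = 28.
Row 4 needs 124; the known cells sum to 98, so (4,2) = 26.
Column 1 must total 124; the given cells sum to 100, so (3,1) = 24.
Column 3 must total 124; the given cells sum to 78, so (3,3) = 46.
From column 4, 124 − (42 + 22 + 20) gives (2,4) = 40.
The remaining cell in row 2 is (2,2) = 124 − 86 = 38.
From row 3, 124 − (24 + 46 + 22) gives (3,2) = 32.

32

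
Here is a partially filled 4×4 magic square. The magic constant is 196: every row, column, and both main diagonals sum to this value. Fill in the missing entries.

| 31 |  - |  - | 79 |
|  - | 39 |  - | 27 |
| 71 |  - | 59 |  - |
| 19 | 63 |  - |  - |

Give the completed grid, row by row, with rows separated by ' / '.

Column 1: 31 + 71 + 19 + ? = 196, so (2,1) = 75.
Main diagonal: 31 + 39 + 59 + ? = 196, so (4,4) = 67.
From row 2, 196 − (75 + 39 + 27) gives (2,3) = 55.
From row 4, 196 − (19 + 63 + 67) gives (4,3) = 47.
Column 3 needs 196; the known cells sum to 161, so (1,3) = 35.
The remaining cell in column 4 is (3,4) = 196 − 173 = 23.
Anti-diagonal: 79 + 55 + 19 + ? = 196, so (3,2) = 43.
Row 1 needs 196; the known cells sum to 145, so (1,2) = 51.

31 51 35 79 / 75 39 55 27 / 71 43 59 23 / 19 63 47 67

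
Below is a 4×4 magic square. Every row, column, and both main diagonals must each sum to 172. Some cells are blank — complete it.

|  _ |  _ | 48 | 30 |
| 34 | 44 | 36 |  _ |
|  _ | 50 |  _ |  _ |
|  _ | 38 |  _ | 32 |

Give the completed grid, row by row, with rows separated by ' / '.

54 40 48 30 / 34 44 36 58 / 28 50 42 52 / 56 38 46 32

The remaining cell in row 2 is (2,4) = 172 − 114 = 58.
Using column 2: 44 + 50 + 38 + ? → (1,2) = 172 − 132 = 40.
Using column 4: 30 + 58 + 32 + ? → (3,4) = 172 − 120 = 52.
Anti-diagonal: 30 + 36 + 50 + ? = 172, so (4,1) = 56.
Using row 1: 40 + 48 + 30 + ? → (1,1) = 172 − 118 = 54.
The remaining cell in row 4 is (4,3) = 172 − 126 = 46.
Column 1 needs 172; the known cells sum to 144, so (3,1) = 28.
Column 3 must total 172; the given cells sum to 130, so (3,3) = 42.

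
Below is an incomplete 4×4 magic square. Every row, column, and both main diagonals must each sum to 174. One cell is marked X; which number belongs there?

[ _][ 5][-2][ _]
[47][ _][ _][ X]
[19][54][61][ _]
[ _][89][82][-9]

68

From row 3, 174 − (19 + 54 + 61) gives (3,4) = 40.
The remaining cell in row 4 is (4,1) = 174 − 162 = 12.
Column 1: 47 + 19 + 12 + ? = 174, so (1,1) = 96.
Column 2 must total 174; the given cells sum to 148, so (2,2) = 26.
Using column 3: -2 + 61 + 82 + ? → (2,3) = 174 − 141 = 33.
From anti-diagonal, 174 − (33 + 54 + 12) gives (1,4) = 75.
From row 2, 174 − (47 + 26 + 33) gives (2,4) = 68.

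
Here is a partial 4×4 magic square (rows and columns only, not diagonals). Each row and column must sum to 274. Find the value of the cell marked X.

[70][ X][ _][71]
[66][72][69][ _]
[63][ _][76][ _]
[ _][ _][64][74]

Using row 2: 66 + 72 + 69 + ? → (2,4) = 274 − 207 = 67.
Column 1 must total 274; the given cells sum to 199, so (4,1) = 75.
From column 3, 274 − (69 + 76 + 64) gives (1,3) = 65.
From column 4, 274 − (71 + 67 + 74) gives (3,4) = 62.
The remaining cell in row 1 is (1,2) = 274 − 206 = 68.

68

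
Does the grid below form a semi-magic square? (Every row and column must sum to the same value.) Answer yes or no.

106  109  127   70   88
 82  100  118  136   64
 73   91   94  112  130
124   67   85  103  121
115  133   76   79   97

Yes

Row 1: 106 + 109 + 127 + 70 + 88 = 500.
Row 2: 82 + 100 + 118 + 136 + 64 = 500.
Row 3: 73 + 91 + 94 + 112 + 130 = 500.
Row 4: 124 + 67 + 85 + 103 + 121 = 500.
Row 5: 115 + 133 + 76 + 79 + 97 = 500.
Column 1: 106 + 82 + 73 + 124 + 115 = 500.
Column 2: 109 + 100 + 91 + 67 + 133 = 500.
Column 3: 127 + 118 + 94 + 85 + 76 = 500.
Column 4: 70 + 136 + 112 + 103 + 79 = 500.
Column 5: 88 + 64 + 130 + 121 + 97 = 500.
All lines sum to 500.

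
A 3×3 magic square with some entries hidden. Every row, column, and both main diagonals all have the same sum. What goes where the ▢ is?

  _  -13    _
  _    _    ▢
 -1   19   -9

Row 3 is complete and sums to 9; that is the magic constant.
Using column 2: -13 + 19 + ? → (2,2) = 9 − 6 = 3.
The remaining cell in main diagonal is (1,1) = 9 − (-6) = 15.
From anti-diagonal, 9 − (3 + (-1)) gives (1,3) = 7.
Column 1 needs 9; the known cells sum to 14, so (2,1) = -5.
Column 3 needs 9; the known cells sum to -2, so (2,3) = 11.

11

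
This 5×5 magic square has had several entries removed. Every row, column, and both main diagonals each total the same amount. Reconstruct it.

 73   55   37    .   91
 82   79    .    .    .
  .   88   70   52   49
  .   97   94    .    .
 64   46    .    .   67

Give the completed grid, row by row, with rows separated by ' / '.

Column 2 is already complete: 55 + 79 + 88 + 97 + 46 = 365, so that is the magic constant.
Row 1: 73 + 55 + 37 + 91 + ? = 365, so (1,4) = 109.
Row 3 needs 365; the known cells sum to 259, so (3,1) = 106.
Column 1 needs 365; the known cells sum to 325, so (4,1) = 40.
From main diagonal, 365 − (73 + 79 + 70 + 67) gives (4,4) = 76.
Anti-diagonal must total 365; the given cells sum to 322, so (2,4) = 43.
Using row 4: 40 + 97 + 94 + 76 + ? → (4,5) = 365 − 307 = 58.
Column 4: 109 + 43 + 52 + 76 + ? = 365, so (5,4) = 85.
Column 5 must total 365; the given cells sum to 265, so (2,5) = 100.
Row 2 must total 365; the given cells sum to 304, so (2,3) = 61.
Using row 5: 64 + 46 + 85 + 67 + ? → (5,3) = 365 − 262 = 103.

73 55 37 109 91 / 82 79 61 43 100 / 106 88 70 52 49 / 40 97 94 76 58 / 64 46 103 85 67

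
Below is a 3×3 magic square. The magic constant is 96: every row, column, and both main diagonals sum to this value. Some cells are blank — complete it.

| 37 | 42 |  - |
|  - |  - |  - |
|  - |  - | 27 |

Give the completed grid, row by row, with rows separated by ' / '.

Row 1 must total 96; the given cells sum to 79, so (1,3) = 17.
The remaining cell in column 3 is (2,3) = 96 − 44 = 52.
Main diagonal needs 96; the known cells sum to 64, so (2,2) = 32.
Using anti-diagonal: 17 + 32 + ? → (3,1) = 96 − 49 = 47.
Using row 2: 32 + 52 + ? → (2,1) = 96 − 84 = 12.
Row 3 must total 96; the given cells sum to 74, so (3,2) = 22.

37 42 17 / 12 32 52 / 47 22 27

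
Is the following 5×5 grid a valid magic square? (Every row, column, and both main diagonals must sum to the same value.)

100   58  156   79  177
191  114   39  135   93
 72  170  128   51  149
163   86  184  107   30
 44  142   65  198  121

Row 1: 100 + 58 + 156 + 79 + 177 = 570.
Row 2: 191 + 114 + 39 + 135 + 93 = 572.
Row 3: 72 + 170 + 128 + 51 + 149 = 570.
Row 4: 163 + 86 + 184 + 107 + 30 = 570.
Row 5: 44 + 142 + 65 + 198 + 121 = 570.
Column 1: 100 + 191 + 72 + 163 + 44 = 570.
Column 2: 58 + 114 + 170 + 86 + 142 = 570.
Column 3: 156 + 39 + 128 + 184 + 65 = 572.
Column 4: 79 + 135 + 51 + 107 + 198 = 570.
Column 5: 177 + 93 + 149 + 30 + 121 = 570.
Main diagonal: 100 + 114 + 128 + 107 + 121 = 570.
Anti-diagonal: 177 + 135 + 128 + 86 + 44 = 570.

No — column 2 sums to 570 but column 3 sums to 572.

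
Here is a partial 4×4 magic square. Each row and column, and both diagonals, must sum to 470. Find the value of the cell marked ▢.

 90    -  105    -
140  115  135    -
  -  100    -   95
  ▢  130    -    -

85

The remaining cell in row 2 is (2,4) = 470 − 390 = 80.
Column 2: 115 + 100 + 130 + ? = 470, so (1,2) = 125.
Row 1 needs 470; the known cells sum to 320, so (1,4) = 150.
Column 4: 150 + 80 + 95 + ? = 470, so (4,4) = 145.
The remaining cell in main diagonal is (3,3) = 470 − 350 = 120.
Using anti-diagonal: 150 + 135 + 100 + ? → (4,1) = 470 − 385 = 85.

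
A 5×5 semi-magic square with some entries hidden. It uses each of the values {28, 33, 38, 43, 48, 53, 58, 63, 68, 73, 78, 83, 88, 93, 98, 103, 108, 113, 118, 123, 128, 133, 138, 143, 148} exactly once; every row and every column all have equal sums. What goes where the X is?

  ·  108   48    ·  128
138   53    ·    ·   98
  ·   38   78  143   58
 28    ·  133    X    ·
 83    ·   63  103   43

The 25 entries sum to 2200, so each line sums to 2200/5 = 440.
Using row 3: 38 + 78 + 143 + 58 + ? → (3,1) = 440 − 317 = 123.
Row 5 must total 440; the given cells sum to 292, so (5,2) = 148.
From column 1, 440 − (138 + 123 + 28 + 83) gives (1,1) = 68.
Using column 2: 108 + 53 + 38 + 148 + ? → (4,2) = 440 − 347 = 93.
Column 3: 48 + 78 + 133 + 63 + ? = 440, so (2,3) = 118.
Column 5 must total 440; the given cells sum to 327, so (4,5) = 113.
Row 1: 68 + 108 + 48 + 128 + ? = 440, so (1,4) = 88.
From row 2, 440 − (138 + 53 + 118 + 98) gives (2,4) = 33.
Row 4 needs 440; the known cells sum to 367, so (4,4) = 73.

73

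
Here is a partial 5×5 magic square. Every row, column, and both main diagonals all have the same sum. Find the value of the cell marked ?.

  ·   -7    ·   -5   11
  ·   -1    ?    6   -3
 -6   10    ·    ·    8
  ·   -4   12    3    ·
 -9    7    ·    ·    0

Column 2 is complete and sums to 5; that is the magic constant.
Column 5 must total 5; the given cells sum to 16, so (4,5) = -11.
Anti-diagonal needs 5; the known cells sum to 4, so (3,3) = 1.
Row 3 needs 5; the known cells sum to 13, so (3,4) = -8.
Row 4 must total 5; the given cells sum to 0, so (4,1) = 5.
From column 4, 5 − (-5 + 6 + (-8) + 3) gives (5,4) = 9.
Using main diagonal: -1 + 1 + 3 + 0 + ? → (1,1) = 5 − 3 = 2.
Row 1: 2 + (-7) + (-5) + 11 + ? = 5, so (1,3) = 4.
Using row 5: -9 + 7 + 9 + 0 + ? → (5,3) = 5 − 7 = -2.
The remaining cell in column 1 is (2,1) = 5 − (-8) = 13.
Column 3 must total 5; the given cells sum to 15, so (2,3) = -10.

-10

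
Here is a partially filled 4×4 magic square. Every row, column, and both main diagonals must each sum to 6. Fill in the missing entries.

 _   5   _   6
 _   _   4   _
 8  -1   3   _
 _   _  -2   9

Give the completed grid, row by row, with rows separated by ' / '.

Row 3 must total 6; the given cells sum to 10, so (3,4) = -4.
Using column 3: 4 + 3 + (-2) + ? → (1,3) = 6 − 5 = 1.
Using column 4: 6 + (-4) + 9 + ? → (2,4) = 6 − 11 = -5.
Anti-diagonal: 6 + 4 + (-1) + ? = 6, so (4,1) = -3.
The remaining cell in row 1 is (1,1) = 6 − 12 = -6.
Row 4 needs 6; the known cells sum to 4, so (4,2) = 2.
From column 1, 6 − (-6 + 8 + (-3)) gives (2,1) = 7.
Column 2 needs 6; the known cells sum to 6, so (2,2) = 0.

-6 5 1 6 / 7 0 4 -5 / 8 -1 3 -4 / -3 2 -2 9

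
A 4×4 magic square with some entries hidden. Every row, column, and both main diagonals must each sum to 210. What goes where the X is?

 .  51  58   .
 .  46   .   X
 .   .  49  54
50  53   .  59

52

Row 4 needs 210; the known cells sum to 162, so (4,3) = 48.
Column 2 must total 210; the given cells sum to 150, so (3,2) = 60.
Using column 3: 58 + 49 + 48 + ? → (2,3) = 210 − 155 = 55.
Using main diagonal: 46 + 49 + 59 + ? → (1,1) = 210 − 154 = 56.
Using anti-diagonal: 55 + 60 + 50 + ? → (1,4) = 210 − 165 = 45.
Row 3: 60 + 49 + 54 + ? = 210, so (3,1) = 47.
The remaining cell in column 1 is (2,1) = 210 − 153 = 57.
The remaining cell in column 4 is (2,4) = 210 − 158 = 52.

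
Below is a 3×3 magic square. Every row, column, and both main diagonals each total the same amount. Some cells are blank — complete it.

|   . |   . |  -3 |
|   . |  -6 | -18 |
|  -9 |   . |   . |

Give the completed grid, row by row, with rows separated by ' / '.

-15 0 -3 / 6 -6 -18 / -9 -12 3

Anti-diagonal is already complete: -3 + -6 + -9 = -18, so that is the magic constant.
Row 2 must total -18; the given cells sum to -24, so (2,1) = 6.
Column 1 must total -18; the given cells sum to -3, so (1,1) = -15.
Column 3 needs -18; the known cells sum to -21, so (3,3) = 3.
Using row 1: -15 + (-3) + ? → (1,2) = -18 − (-18) = 0.
Row 3 needs -18; the known cells sum to -6, so (3,2) = -12.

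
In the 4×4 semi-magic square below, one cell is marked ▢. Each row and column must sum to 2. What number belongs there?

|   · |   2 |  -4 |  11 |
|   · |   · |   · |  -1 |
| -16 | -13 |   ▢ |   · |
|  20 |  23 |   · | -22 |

From row 1, 2 − (2 + (-4) + 11) gives (1,1) = -7.
From row 4, 2 − (20 + 23 + (-22)) gives (4,3) = -19.
Column 1: -7 + (-16) + 20 + ? = 2, so (2,1) = 5.
From column 2, 2 − (2 + (-13) + 23) gives (2,2) = -10.
Column 4 needs 2; the known cells sum to -12, so (3,4) = 14.
Row 2: 5 + (-10) + (-1) + ? = 2, so (2,3) = 8.
From row 3, 2 − (-16 + (-13) + 14) gives (3,3) = 17.

17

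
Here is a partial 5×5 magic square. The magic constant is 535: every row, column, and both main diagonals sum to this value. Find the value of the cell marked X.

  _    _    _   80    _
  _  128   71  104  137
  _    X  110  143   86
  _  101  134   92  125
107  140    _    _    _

77

From row 2, 535 − (128 + 71 + 104 + 137) gives (2,1) = 95.
From row 4, 535 − (101 + 134 + 92 + 125) gives (4,1) = 83.
Using column 4: 80 + 104 + 143 + 92 + ? → (5,4) = 535 − 419 = 116.
Using anti-diagonal: 104 + 110 + 101 + 107 + ? → (1,5) = 535 − 422 = 113.
Using column 5: 113 + 137 + 86 + 125 + ? → (5,5) = 535 − 461 = 74.
From main diagonal, 535 − (128 + 110 + 92 + 74) gives (1,1) = 131.
Row 5 needs 535; the known cells sum to 437, so (5,3) = 98.
Column 1 needs 535; the known cells sum to 416, so (3,1) = 119.
Column 3: 71 + 110 + 134 + 98 + ? = 535, so (1,3) = 122.
Row 1: 131 + 122 + 80 + 113 + ? = 535, so (1,2) = 89.
Using row 3: 119 + 110 + 143 + 86 + ? → (3,2) = 535 − 458 = 77.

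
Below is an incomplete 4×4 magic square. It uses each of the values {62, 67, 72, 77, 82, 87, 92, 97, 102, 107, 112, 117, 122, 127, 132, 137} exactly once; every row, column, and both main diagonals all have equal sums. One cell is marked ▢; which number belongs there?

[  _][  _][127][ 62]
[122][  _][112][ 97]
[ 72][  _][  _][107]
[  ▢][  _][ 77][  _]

87

The 16 entries sum to 1592, so each line sums to 1592/4 = 398.
Row 2 must total 398; the given cells sum to 331, so (2,2) = 67.
Using column 3: 127 + 112 + 77 + ? → (3,3) = 398 − 316 = 82.
Column 4 needs 398; the known cells sum to 266, so (4,4) = 132.
From main diagonal, 398 − (67 + 82 + 132) gives (1,1) = 117.
The remaining cell in row 1 is (1,2) = 398 − 306 = 92.
The remaining cell in row 3 is (3,2) = 398 − 261 = 137.
Column 1 needs 398; the known cells sum to 311, so (4,1) = 87.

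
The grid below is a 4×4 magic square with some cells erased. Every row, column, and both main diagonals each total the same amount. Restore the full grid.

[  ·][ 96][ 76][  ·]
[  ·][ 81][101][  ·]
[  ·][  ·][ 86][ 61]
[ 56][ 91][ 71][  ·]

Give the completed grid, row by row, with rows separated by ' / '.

51 96 76 111 / 106 81 101 46 / 121 66 86 61 / 56 91 71 116

Column 3 is already complete: 76 + 101 + 86 + 71 = 334, so that is the magic constant.
Using row 4: 56 + 91 + 71 + ? → (4,4) = 334 − 218 = 116.
Using column 2: 96 + 81 + 91 + ? → (3,2) = 334 − 268 = 66.
Using main diagonal: 81 + 86 + 116 + ? → (1,1) = 334 − 283 = 51.
Anti-diagonal needs 334; the known cells sum to 223, so (1,4) = 111.
The remaining cell in row 3 is (3,1) = 334 − 213 = 121.
Using column 1: 51 + 121 + 56 + ? → (2,1) = 334 − 228 = 106.
Column 4 needs 334; the known cells sum to 288, so (2,4) = 46.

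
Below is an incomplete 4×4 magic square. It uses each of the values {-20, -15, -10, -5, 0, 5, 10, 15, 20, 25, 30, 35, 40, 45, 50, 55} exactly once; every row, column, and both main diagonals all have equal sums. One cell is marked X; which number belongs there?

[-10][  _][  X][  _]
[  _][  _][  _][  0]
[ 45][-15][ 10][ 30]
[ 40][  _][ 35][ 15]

The 16 entries sum to 280, so each line sums to 280/4 = 70.
Row 4 needs 70; the known cells sum to 90, so (4,2) = -20.
The remaining cell in column 1 is (2,1) = 70 − 75 = -5.
The remaining cell in column 4 is (1,4) = 70 − 45 = 25.
Using main diagonal: -10 + 10 + 15 + ? → (2,2) = 70 − 15 = 55.
The remaining cell in anti-diagonal is (2,3) = 70 − 50 = 20.
Column 2 needs 70; the known cells sum to 20, so (1,2) = 50.
Column 3: 20 + 10 + 35 + ? = 70, so (1,3) = 5.

5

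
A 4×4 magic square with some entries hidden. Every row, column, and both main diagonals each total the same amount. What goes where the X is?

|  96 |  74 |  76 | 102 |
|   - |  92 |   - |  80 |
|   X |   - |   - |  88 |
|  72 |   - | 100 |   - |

Row 1 is complete and sums to 348; that is the magic constant.
Using column 4: 102 + 80 + 88 + ? → (4,4) = 348 − 270 = 78.
From main diagonal, 348 − (96 + 92 + 78) gives (3,3) = 82.
The remaining cell in row 4 is (4,2) = 348 − 250 = 98.
From column 2, 348 − (74 + 92 + 98) gives (3,2) = 84.
Column 3: 76 + 82 + 100 + ? = 348, so (2,3) = 90.
Using row 2: 92 + 90 + 80 + ? → (2,1) = 348 − 262 = 86.
Row 3 must total 348; the given cells sum to 254, so (3,1) = 94.

94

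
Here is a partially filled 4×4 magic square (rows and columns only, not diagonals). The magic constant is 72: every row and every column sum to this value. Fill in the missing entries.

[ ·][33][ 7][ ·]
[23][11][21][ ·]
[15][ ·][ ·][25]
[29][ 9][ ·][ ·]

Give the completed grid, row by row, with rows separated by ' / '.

From row 2, 72 − (23 + 11 + 21) gives (2,4) = 17.
Column 1: 23 + 15 + 29 + ? = 72, so (1,1) = 5.
Column 2 needs 72; the known cells sum to 53, so (3,2) = 19.
The remaining cell in row 1 is (1,4) = 72 − 45 = 27.
From row 3, 72 − (15 + 19 + 25) gives (3,3) = 13.
Column 3: 7 + 21 + 13 + ? = 72, so (4,3) = 31.
From column 4, 72 − (27 + 17 + 25) gives (4,4) = 3.

5 33 7 27 / 23 11 21 17 / 15 19 13 25 / 29 9 31 3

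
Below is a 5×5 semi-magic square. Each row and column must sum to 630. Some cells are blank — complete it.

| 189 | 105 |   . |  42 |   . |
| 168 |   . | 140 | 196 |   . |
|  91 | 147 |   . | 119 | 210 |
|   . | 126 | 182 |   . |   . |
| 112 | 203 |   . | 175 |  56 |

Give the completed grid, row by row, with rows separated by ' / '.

Row 3 needs 630; the known cells sum to 567, so (3,3) = 63.
From row 5, 630 − (112 + 203 + 175 + 56) gives (5,3) = 84.
Using column 1: 189 + 168 + 91 + 112 + ? → (4,1) = 630 − 560 = 70.
Column 2: 105 + 147 + 126 + 203 + ? = 630, so (2,2) = 49.
The remaining cell in column 3 is (1,3) = 630 − 469 = 161.
Using column 4: 42 + 196 + 119 + 175 + ? → (4,4) = 630 − 532 = 98.
From row 1, 630 − (189 + 105 + 161 + 42) gives (1,5) = 133.
Row 2: 168 + 49 + 140 + 196 + ? = 630, so (2,5) = 77.
Row 4: 70 + 126 + 182 + 98 + ? = 630, so (4,5) = 154.

189 105 161 42 133 / 168 49 140 196 77 / 91 147 63 119 210 / 70 126 182 98 154 / 112 203 84 175 56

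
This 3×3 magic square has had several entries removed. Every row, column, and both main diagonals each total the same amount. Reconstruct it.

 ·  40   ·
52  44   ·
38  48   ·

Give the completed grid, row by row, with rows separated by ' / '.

Column 2 is already complete: 40 + 44 + 48 = 132, so that is the magic constant.
From row 2, 132 − (52 + 44) gives (2,3) = 36.
Row 3 must total 132; the given cells sum to 86, so (3,3) = 46.
Column 1: 52 + 38 + ? = 132, so (1,1) = 42.
The remaining cell in column 3 is (1,3) = 132 − 82 = 50.

42 40 50 / 52 44 36 / 38 48 46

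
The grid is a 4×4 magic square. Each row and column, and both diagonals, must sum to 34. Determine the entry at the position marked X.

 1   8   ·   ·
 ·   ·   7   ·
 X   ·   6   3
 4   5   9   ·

15

Row 4 needs 34; the known cells sum to 18, so (4,4) = 16.
Column 3 needs 34; the known cells sum to 22, so (1,3) = 12.
From main diagonal, 34 − (1 + 6 + 16) gives (2,2) = 11.
Row 1 needs 34; the known cells sum to 21, so (1,4) = 13.
The remaining cell in column 2 is (3,2) = 34 − 24 = 10.
Column 4 must total 34; the given cells sum to 32, so (2,4) = 2.
Row 2: 11 + 7 + 2 + ? = 34, so (2,1) = 14.
Using row 3: 10 + 6 + 3 + ? → (3,1) = 34 − 19 = 15.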